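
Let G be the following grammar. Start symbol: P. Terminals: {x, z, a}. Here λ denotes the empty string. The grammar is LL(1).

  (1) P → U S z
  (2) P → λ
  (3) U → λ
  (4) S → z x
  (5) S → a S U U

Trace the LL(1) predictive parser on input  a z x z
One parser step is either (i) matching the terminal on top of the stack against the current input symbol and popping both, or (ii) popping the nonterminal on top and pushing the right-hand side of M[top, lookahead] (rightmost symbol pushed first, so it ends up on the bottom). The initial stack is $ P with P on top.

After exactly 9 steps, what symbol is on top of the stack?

     Stack        Input      Action
  1  $ P          a z x z $  expand P → U S z
  2  $ z S U      a z x z $  expand U → λ
  3  $ z S        a z x z $  expand S → a S U U
  4  $ z U U S a  a z x z $  match a
  5  $ z U U S    z x z $    expand S → z x
  6  $ z U U x z  z x z $    match z
  7  $ z U U x    x z $      match x
  8  $ z U U      z $        expand U → λ
  9  $ z U        z $        expand U → λ
Stack after step 9: $ z (top = z).

z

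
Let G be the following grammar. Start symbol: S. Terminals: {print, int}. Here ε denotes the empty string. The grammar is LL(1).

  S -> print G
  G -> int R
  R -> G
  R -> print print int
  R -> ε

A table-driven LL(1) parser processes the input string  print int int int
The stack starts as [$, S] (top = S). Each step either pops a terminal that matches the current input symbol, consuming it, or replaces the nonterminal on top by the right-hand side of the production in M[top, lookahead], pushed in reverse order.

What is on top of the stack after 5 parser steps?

step 1: stack=$ S  input=print int int int $  — expand S -> print G
step 2: stack=$ G print  input=print int int int $  — match print
step 3: stack=$ G  input=int int int $  — expand G -> int R
step 4: stack=$ R int  input=int int int $  — match int
step 5: stack=$ R  input=int int $  — expand R -> G
Stack after step 5: $ G (top = G).

G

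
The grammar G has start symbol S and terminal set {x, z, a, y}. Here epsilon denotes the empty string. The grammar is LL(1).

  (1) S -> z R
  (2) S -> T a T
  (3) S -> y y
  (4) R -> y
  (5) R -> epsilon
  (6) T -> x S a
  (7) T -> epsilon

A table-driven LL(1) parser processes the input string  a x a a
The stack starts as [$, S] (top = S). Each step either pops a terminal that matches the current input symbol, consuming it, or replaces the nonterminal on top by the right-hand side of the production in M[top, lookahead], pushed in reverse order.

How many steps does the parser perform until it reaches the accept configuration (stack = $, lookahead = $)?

10

      Stack      Input      Action
   1  $ S        a x a a $  expand S -> T a T
   2  $ T a T    a x a a $  expand T -> epsilon
   3  $ T a      a x a a $  match a
   4  $ T        x a a $    expand T -> x S a
   5  $ a S x    x a a $    match x
   6  $ a S      a a $      expand S -> T a T
   7  $ a T a T  a a $      expand T -> epsilon
   8  $ a T a    a a $      match a
   9  $ a T      a $        expand T -> epsilon
  10  $ a        a $        match a
Accept reached after 10 steps.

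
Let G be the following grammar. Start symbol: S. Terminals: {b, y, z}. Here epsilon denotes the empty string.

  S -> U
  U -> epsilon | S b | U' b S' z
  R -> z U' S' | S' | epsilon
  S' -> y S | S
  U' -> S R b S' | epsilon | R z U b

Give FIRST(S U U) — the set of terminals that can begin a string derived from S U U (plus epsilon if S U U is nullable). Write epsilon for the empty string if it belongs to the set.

{epsilon, b, y, z}

FIRST(S): from S->U we get {epsilon, b, y, z}. So FIRST(S) = {epsilon, b, y, z}.
FIRST(S'): from S'->y S we get {y}; from S'->S we get {epsilon, b, y, z}. So FIRST(S') = {epsilon, b, y, z}.
FIRST(R): from R->z U' S' we get {z}; from R->S' we get {epsilon, b, y, z}; from R->epsilon we get {epsilon}. So FIRST(R) = {epsilon, b, y, z}.
FIRST(U'): from U'->S R b S' we get {b, y, z}; from U'->epsilon we get {epsilon}; from U'->R z U b we get {b, y, z}. So FIRST(U') = {epsilon, b, y, z}.
FIRST(U): from U->epsilon we get {epsilon}; from U->S b we get {b, y, z}; from U->U' b S' z we get {b, y, z}. So FIRST(U) = {epsilon, b, y, z}.
FIRST(S U U): take FIRST of each symbol in turn, carrying on past any symbol whose FIRST contains epsilon; result {epsilon, b, y, z}.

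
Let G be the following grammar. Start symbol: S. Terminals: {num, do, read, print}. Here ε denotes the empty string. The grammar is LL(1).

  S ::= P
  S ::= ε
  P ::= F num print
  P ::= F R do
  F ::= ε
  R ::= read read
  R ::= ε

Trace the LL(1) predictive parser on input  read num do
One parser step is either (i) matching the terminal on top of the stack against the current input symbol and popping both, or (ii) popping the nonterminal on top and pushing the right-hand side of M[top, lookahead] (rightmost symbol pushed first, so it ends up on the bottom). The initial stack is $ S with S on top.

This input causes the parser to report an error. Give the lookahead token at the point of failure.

num

step 1: stack=$ S  input=read num do $  — expand S ::= P
step 2: stack=$ P  input=read num do $  — expand P ::= F R do
step 3: stack=$ do R F  input=read num do $  — expand F ::= ε
step 4: stack=$ do R  input=read num do $  — expand R ::= read read
step 5: stack=$ do read read  input=read num do $  — match read
step 6: stack=$ do read  input=num do $  — error: top is terminal read but lookahead is num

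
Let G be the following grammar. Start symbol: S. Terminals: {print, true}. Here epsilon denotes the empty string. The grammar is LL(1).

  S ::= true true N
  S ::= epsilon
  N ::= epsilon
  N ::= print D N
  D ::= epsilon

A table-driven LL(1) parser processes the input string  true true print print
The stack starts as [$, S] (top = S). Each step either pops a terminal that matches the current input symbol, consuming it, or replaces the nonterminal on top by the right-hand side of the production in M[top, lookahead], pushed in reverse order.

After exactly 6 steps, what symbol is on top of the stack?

N

     Stack          Input                    Action
  1  $ S            true true print print $  expand S ::= true true N
  2  $ N true true  true true print print $  match true
  3  $ N true       true print print $       match true
  4  $ N            print print $            expand N ::= print D N
  5  $ N D print    print print $            match print
  6  $ N D          print $                  expand D ::= epsilon
Stack after step 6: $ N (top = N).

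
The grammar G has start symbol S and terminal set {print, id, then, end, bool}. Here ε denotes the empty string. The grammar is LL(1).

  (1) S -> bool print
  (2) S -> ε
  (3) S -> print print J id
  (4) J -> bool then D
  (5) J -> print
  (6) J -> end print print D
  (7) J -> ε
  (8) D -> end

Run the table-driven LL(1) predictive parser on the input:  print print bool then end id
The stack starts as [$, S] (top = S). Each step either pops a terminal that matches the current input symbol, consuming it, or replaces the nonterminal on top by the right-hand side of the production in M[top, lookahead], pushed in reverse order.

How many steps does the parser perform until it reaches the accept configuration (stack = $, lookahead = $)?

step 1: stack=$ S  input=print print bool then end id $  — expand S -> print print J id
step 2: stack=$ id J print print  input=print print bool then end id $  — match print
step 3: stack=$ id J print  input=print bool then end id $  — match print
step 4: stack=$ id J  input=bool then end id $  — expand J -> bool then D
step 5: stack=$ id D then bool  input=bool then end id $  — match bool
step 6: stack=$ id D then  input=then end id $  — match then
step 7: stack=$ id D  input=end id $  — expand D -> end
step 8: stack=$ id end  input=end id $  — match end
step 9: stack=$ id  input=id $  — match id
Accept reached after 9 steps.

9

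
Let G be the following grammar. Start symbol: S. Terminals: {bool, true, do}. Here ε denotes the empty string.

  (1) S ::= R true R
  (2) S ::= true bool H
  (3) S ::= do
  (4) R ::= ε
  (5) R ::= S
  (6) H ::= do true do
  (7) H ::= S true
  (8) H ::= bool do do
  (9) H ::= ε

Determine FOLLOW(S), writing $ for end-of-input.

FIRST(S): from S::=R true R we get {do, true}; from S::=true bool H we get {true}; from S::=do we get {do}. So FIRST(S) = {do, true}.
FIRST(R): from R::=ε we get {ε}; from R::=S we get {do, true}. So FIRST(R) = {ε, do, true}.
FIRST(H): from H::=do true do we get {do}; from H::=S true we get {do, true}; from H::=bool do do we get {bool}; from H::=ε we get {ε}. So FIRST(H) = {ε, bool, do, true}.
FOLLOW(S) includes $ since S is the start symbol.
FOLLOW(S): in R::=S, the suffix after S is empty, so FOLLOW(S) ⊇ FOLLOW(R) = {$, true}; in H::=S true, S is followed by true with FIRST {true}. Thus FOLLOW(S) = {$, true}.
FOLLOW(R): in S::=R true R (occurrence 1), R is followed by true R with FIRST {true}; in S::=R true R (occurrence 2), the suffix after R is empty, so FOLLOW(R) ⊇ FOLLOW(S) = {$, true}. Thus FOLLOW(R) = {$, true}.
FOLLOW(H): in S::=true bool H, the suffix after H is empty, so FOLLOW(H) ⊇ FOLLOW(S) = {$, true}. Thus FOLLOW(H) = {$, true}.

{$, true}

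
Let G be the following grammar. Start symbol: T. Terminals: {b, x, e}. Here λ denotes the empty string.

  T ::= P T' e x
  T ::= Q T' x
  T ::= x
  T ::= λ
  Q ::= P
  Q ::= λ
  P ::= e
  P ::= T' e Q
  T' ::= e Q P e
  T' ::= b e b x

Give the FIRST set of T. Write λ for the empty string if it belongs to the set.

{λ, b, e, x}

FIRST(T'): from T'::=e Q P e we get {e}; from T'::=b e b x we get {b}. So FIRST(T') = {b, e}.
FIRST(P): from P::=e we get {e}; from P::=T' e Q we get {b, e}. So FIRST(P) = {b, e}.
FIRST(Q): from Q::=P we get {b, e}; from Q::=λ we get {λ}. So FIRST(Q) = {λ, b, e}.
FIRST(T): from T::=P T' e x we get {b, e}; from T::=Q T' x we get {b, e}; from T::=x we get {x}; from T::=λ we get {λ}. So FIRST(T) = {λ, b, e, x}.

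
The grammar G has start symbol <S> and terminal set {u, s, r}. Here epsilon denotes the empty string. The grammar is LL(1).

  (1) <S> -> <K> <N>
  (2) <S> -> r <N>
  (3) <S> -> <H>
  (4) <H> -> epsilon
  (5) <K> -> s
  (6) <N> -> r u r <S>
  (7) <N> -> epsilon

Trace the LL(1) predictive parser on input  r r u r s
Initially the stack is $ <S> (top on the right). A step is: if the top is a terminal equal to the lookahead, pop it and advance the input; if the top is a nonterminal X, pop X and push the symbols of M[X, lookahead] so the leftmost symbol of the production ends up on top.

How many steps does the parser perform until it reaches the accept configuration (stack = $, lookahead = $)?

10

      Stack        Input        Action
   1  $ <S>        r r u r s $  expand <S> -> r <N>
   2  $ <N> r      r r u r s $  match r
   3  $ <N>        r u r s $    expand <N> -> r u r <S>
   4  $ <S> r u r  r u r s $    match r
   5  $ <S> r u    u r s $      match u
   6  $ <S> r      r s $        match r
   7  $ <S>        s $          expand <S> -> <K> <N>
   8  $ <N> <K>    s $          expand <K> -> s
   9  $ <N> s      s $          match s
  10  $ <N>        $            expand <N> -> epsilon
Accept reached after 10 steps.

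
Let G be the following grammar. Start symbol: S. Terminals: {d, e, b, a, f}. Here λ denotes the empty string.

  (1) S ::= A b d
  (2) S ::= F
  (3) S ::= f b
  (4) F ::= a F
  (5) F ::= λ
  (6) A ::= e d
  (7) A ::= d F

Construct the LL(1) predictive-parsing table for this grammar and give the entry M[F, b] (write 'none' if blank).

F ::= λ

FIRST(F) = {λ, a}
FIRST(A) = {d, e}
FIRST(S) = {λ, a, d, e, f}  (via A b d, F)
FOLLOW(S) includes $ since S is the start symbol.
FOLLOW(S): S appears on no right-hand side. Thus FOLLOW(S) = {$}.
FOLLOW(A): in S::=A b d, A is followed by b d with FIRST {b}. Thus FOLLOW(A) = {b}.
FOLLOW(F): in S::=F, the suffix after F is empty, so FOLLOW(F) ⊇ FOLLOW(S) = {$}; in F::=a F, the suffix after F is empty (adds nothing new); in A::=d F, the suffix after F is empty, so FOLLOW(F) ⊇ FOLLOW(A) = {b}. Thus FOLLOW(F) = {$, b}.
For F ::= a F: FIRST(a F) = {a}, so it goes in M[F, t] for t ∈ {a}.
For F ::= λ: FIRST(λ) = {λ}, so it goes in M[F, t] for t ∈ {}; since λ ∈ FIRST, also for every t ∈ FOLLOW(F) = {$, b}.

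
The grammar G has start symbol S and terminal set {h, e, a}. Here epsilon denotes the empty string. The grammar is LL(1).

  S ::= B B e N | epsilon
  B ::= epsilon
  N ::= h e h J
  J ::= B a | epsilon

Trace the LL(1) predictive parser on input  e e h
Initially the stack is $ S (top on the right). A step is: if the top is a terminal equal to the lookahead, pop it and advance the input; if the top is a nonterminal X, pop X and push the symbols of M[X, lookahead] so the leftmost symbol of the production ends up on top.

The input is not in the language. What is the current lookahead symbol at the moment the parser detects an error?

e

     Stack      Input    Action
  1  $ S        e e h $  expand S ::= B B e N
  2  $ N e B B  e e h $  expand B ::= epsilon
  3  $ N e B    e e h $  expand B ::= epsilon
  4  $ N e      e e h $  match e
  5  $ N        e h $    error: M[N, e] is empty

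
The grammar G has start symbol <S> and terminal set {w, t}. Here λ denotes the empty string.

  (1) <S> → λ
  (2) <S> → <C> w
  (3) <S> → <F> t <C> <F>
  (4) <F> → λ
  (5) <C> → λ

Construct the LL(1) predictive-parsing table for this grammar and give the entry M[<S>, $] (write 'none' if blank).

<S> → λ

FIRST(<F>) = {λ}
FIRST(<C>) = {λ}
FIRST(<S>) = {λ, t, w}  (via <C> w, <F> t <C> <F>)
FOLLOW(<S>) includes $ since <S> is the start symbol.
FOLLOW(<S>): <S> appears on no right-hand side. Thus FOLLOW(<S>) = {$}.
For <S> → λ: FIRST(λ) = {λ}, so it goes in M[<S>, t] for t ∈ {}; since λ ∈ FIRST, also for every t ∈ FOLLOW(<S>) = {$}.
For <S> → <C> w: FIRST(<C> w) = {w}, so it goes in M[<S>, t] for t ∈ {w}.
For <S> → <F> t <C> <F>: FIRST(<F> t <C> <F>) = {t}, so it goes in M[<S>, t] for t ∈ {t}.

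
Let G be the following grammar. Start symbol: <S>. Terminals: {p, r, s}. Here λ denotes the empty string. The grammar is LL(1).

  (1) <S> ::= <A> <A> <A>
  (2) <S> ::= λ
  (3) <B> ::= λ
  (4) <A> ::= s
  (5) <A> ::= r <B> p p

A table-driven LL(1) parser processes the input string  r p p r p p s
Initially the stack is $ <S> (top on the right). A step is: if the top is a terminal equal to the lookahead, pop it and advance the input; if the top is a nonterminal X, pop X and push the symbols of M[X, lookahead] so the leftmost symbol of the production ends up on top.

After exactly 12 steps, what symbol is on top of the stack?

s

step 1: stack=$ <S>  input=r p p r p p s $  — expand <S> ::= <A> <A> <A>
step 2: stack=$ <A> <A> <A>  input=r p p r p p s $  — expand <A> ::= r <B> p p
step 3: stack=$ <A> <A> p p <B> r  input=r p p r p p s $  — match r
step 4: stack=$ <A> <A> p p <B>  input=p p r p p s $  — expand <B> ::= λ
step 5: stack=$ <A> <A> p p  input=p p r p p s $  — match p
step 6: stack=$ <A> <A> p  input=p r p p s $  — match p
step 7: stack=$ <A> <A>  input=r p p s $  — expand <A> ::= r <B> p p
step 8: stack=$ <A> p p <B> r  input=r p p s $  — match r
step 9: stack=$ <A> p p <B>  input=p p s $  — expand <B> ::= λ
step 10: stack=$ <A> p p  input=p p s $  — match p
step 11: stack=$ <A> p  input=p s $  — match p
step 12: stack=$ <A>  input=s $  — expand <A> ::= s
Stack after step 12: $ s (top = s).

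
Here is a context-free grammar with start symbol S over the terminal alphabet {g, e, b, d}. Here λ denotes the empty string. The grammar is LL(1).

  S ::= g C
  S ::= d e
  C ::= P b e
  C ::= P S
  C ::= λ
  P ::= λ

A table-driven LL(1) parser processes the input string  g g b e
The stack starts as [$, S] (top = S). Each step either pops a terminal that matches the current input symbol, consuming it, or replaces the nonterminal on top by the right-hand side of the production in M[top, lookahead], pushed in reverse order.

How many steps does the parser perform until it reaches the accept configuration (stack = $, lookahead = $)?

      Stack    Input      Action
   1  $ S      g g b e $  expand S ::= g C
   2  $ C g    g g b e $  match g
   3  $ C      g b e $    expand C ::= P S
   4  $ S P    g b e $    expand P ::= λ
   5  $ S      g b e $    expand S ::= g C
   6  $ C g    g b e $    match g
   7  $ C      b e $      expand C ::= P b e
   8  $ e b P  b e $      expand P ::= λ
   9  $ e b    b e $      match b
  10  $ e      e $        match e
Accept reached after 10 steps.

10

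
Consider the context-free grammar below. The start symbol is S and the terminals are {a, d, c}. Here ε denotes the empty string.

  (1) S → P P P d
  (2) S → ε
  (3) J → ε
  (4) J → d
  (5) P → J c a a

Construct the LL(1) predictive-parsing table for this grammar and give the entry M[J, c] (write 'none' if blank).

J → ε

FIRST(J): from J→ε we get {ε}; from J→d we get {d}. So FIRST(J) = {ε, d}.
FIRST(P): from P→J c a a we get {c, d}. So FIRST(P) = {c, d}.
FIRST(S): from S→P P P d we get {c, d}; from S→ε we get {ε}. So FIRST(S) = {ε, c, d}.
FOLLOW(S) includes $ since S is the start symbol.
FOLLOW(J): in P→J c a a, J is followed by c a a with FIRST {c}. Thus FOLLOW(J) = {c}.
For J → ε: FIRST(ε) = {ε}, so it goes in M[J, t] for t ∈ {}; since ε ∈ FIRST, also for every t ∈ FOLLOW(J) = {c}.
For J → d: FIRST(d) = {d}, so it goes in M[J, t] for t ∈ {d}.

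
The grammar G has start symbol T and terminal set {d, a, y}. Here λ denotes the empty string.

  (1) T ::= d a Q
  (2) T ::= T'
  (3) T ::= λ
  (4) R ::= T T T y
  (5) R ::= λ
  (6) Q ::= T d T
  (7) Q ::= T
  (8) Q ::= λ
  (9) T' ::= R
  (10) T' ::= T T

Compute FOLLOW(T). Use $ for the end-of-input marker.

{$, d, y}

FIRST(T) = {λ, d, y}  (via T')
FIRST(R) = {λ, d, y}  (via T T T y)
FIRST(Q) = {λ, d, y}  (via T d T, T)
FIRST(T') = {λ, d, y}  (via R, T T)
FOLLOW(T) includes $ since T is the start symbol.
FOLLOW(T): in R::=T T T y (occurrence 1), T is followed by T T y with FIRST {d, y}; in R::=T T T y (occurrence 2), T is followed by T y with FIRST {d, y}; in R::=T T T y (occurrence 3), T is followed by y with FIRST {y}; in Q::=T d T (occurrence 1), T is followed by d T with FIRST {d}; in Q::=T d T (occurrence 2), the suffix after T is empty, so FOLLOW(T) ⊇ FOLLOW(Q) = {$, d, y}; in Q::=T, the suffix after T is empty, so FOLLOW(T) ⊇ FOLLOW(Q) = {$, d, y}; in T'::=T T (occurrence 1), T is followed by T with FIRST {λ, d, y}; in T'::=T T (occurrence 1), the suffix after T is nullable, so FOLLOW(T) ⊇ FOLLOW(T') = {$, d, y}; in T'::=T T (occurrence 2), the suffix after T is empty, so FOLLOW(T) ⊇ FOLLOW(T') = {$, d, y}. Thus FOLLOW(T) = {$, d, y}.
FOLLOW(Q): in T::=d a Q, the suffix after Q is empty, so FOLLOW(Q) ⊇ FOLLOW(T) = {$, d, y}. Thus FOLLOW(Q) = {$, d, y}.
FOLLOW(T'): in T::=T', the suffix after T' is empty, so FOLLOW(T') ⊇ FOLLOW(T) = {$, d, y}. Thus FOLLOW(T') = {$, d, y}.
FOLLOW(R): in T'::=R, the suffix after R is empty, so FOLLOW(R) ⊇ FOLLOW(T') = {$, d, y}. Thus FOLLOW(R) = {$, d, y}.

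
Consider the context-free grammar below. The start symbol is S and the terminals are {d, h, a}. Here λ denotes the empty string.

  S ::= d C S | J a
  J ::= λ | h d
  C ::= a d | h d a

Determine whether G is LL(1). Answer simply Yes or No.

FIRST(S) = {a, d, h}
FIRST(J) = {λ, h}
FIRST(C) = {a, h}
FOLLOW(S) = {$}
FOLLOW(J) = {a}
FOLLOW(C) = {a, d, h}
Each cell of M receives at most one production.

Yes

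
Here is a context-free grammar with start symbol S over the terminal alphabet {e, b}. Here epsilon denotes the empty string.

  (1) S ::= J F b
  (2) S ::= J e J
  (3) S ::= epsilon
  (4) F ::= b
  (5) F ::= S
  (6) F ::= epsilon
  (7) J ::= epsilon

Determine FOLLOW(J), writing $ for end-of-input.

FIRST(J) = {epsilon}
FIRST(S) = {epsilon, b, e}  (via J F b, J e J)
FIRST(F) = {epsilon, b, e}  (via S)
FOLLOW(S) includes $ since S is the start symbol.
FOLLOW(F): in S::=J F b, F is followed by b with FIRST {b}. Thus FOLLOW(F) = {b}.
FOLLOW(S): in F::=S, the suffix after S is empty, so FOLLOW(S) ⊇ FOLLOW(F) = {b}. Thus FOLLOW(S) = {$, b}.
FOLLOW(J): in S::=J F b, J is followed by F b with FIRST {b, e}; in S::=J e J (occurrence 1), J is followed by e J with FIRST {e}; in S::=J e J (occurrence 2), the suffix after J is empty, so FOLLOW(J) ⊇ FOLLOW(S) = {$, b}. Thus FOLLOW(J) = {$, b, e}.

{$, b, e}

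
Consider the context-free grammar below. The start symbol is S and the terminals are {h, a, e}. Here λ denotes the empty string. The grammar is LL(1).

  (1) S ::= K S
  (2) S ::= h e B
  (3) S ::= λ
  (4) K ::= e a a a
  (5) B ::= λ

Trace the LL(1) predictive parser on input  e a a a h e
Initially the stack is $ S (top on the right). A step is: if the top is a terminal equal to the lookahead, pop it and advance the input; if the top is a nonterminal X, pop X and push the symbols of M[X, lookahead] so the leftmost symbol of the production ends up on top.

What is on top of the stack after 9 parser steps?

step 1: stack=$ S  input=e a a a h e $  — expand S ::= K S
step 2: stack=$ S K  input=e a a a h e $  — expand K ::= e a a a
step 3: stack=$ S a a a e  input=e a a a h e $  — match e
step 4: stack=$ S a a a  input=a a a h e $  — match a
step 5: stack=$ S a a  input=a a h e $  — match a
step 6: stack=$ S a  input=a h e $  — match a
step 7: stack=$ S  input=h e $  — expand S ::= h e B
step 8: stack=$ B e h  input=h e $  — match h
step 9: stack=$ B e  input=e $  — match e
Stack after step 9: $ B (top = B).

B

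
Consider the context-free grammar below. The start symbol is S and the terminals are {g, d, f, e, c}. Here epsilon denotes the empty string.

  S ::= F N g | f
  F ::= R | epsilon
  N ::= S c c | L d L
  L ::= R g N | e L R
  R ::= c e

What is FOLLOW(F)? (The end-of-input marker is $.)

{c, e, f}

FIRST(R) = {c}
FIRST(F) = {epsilon, c}  (via R)
FIRST(L) = {c, e}  (via R g N)
FIRST(S) = {c, e, f}  (via F N g)
FIRST(N) = {c, e, f}  (via S c c, L d L)
FOLLOW(S) includes $ since S is the start symbol.
FOLLOW(S): in N::=S c c, S is followed by c c with FIRST {c}. Thus FOLLOW(S) = {$, c}.
FOLLOW(F): in S::=F N g, F is followed by N g with FIRST {c, e, f}. Thus FOLLOW(F) = {c, e, f}.
FOLLOW(N): in S::=F N g, N is followed by g with FIRST {g}; in L::=R g N, the suffix after N is empty, so FOLLOW(N) ⊇ FOLLOW(L) = {c, d, g}. Thus FOLLOW(N) = {c, d, g}.
FOLLOW(L): in N::=L d L (occurrence 1), L is followed by d L with FIRST {d}; in N::=L d L (occurrence 2), the suffix after L is empty, so FOLLOW(L) ⊇ FOLLOW(N) = {c, d, g}; in L::=e L R, L is followed by R with FIRST {c}. Thus FOLLOW(L) = {c, d, g}.
FOLLOW(R): in F::=R, the suffix after R is empty, so FOLLOW(R) ⊇ FOLLOW(F) = {c, e, f}; in L::=R g N, R is followed by g N with FIRST {g}; in L::=e L R, the suffix after R is empty, so FOLLOW(R) ⊇ FOLLOW(L) = {c, d, g}. Thus FOLLOW(R) = {c, d, e, f, g}.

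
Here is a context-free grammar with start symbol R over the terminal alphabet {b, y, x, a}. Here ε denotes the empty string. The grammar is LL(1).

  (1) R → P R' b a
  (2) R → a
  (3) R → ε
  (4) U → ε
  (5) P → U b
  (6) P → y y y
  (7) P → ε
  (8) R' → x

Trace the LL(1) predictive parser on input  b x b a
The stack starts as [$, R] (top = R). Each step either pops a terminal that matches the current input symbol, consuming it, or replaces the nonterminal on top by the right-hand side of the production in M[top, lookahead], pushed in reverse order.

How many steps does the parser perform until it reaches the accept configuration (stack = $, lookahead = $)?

step 1: stack=$ R  input=b x b a $  — expand R → P R' b a
step 2: stack=$ a b R' P  input=b x b a $  — expand P → U b
step 3: stack=$ a b R' b U  input=b x b a $  — expand U → ε
step 4: stack=$ a b R' b  input=b x b a $  — match b
step 5: stack=$ a b R'  input=x b a $  — expand R' → x
step 6: stack=$ a b x  input=x b a $  — match x
step 7: stack=$ a b  input=b a $  — match b
step 8: stack=$ a  input=a $  — match a
Accept reached after 8 steps.

8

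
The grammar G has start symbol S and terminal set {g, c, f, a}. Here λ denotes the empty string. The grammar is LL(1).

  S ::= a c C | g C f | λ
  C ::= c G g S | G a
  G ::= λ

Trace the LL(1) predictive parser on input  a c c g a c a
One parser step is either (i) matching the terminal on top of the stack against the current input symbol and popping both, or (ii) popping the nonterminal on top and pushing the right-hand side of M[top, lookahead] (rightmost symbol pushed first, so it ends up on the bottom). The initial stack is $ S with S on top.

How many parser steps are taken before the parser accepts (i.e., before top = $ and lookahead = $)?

13

step 1: stack=$ S  input=a c c g a c a $  — expand S ::= a c C
step 2: stack=$ C c a  input=a c c g a c a $  — match a
step 3: stack=$ C c  input=c c g a c a $  — match c
step 4: stack=$ C  input=c g a c a $  — expand C ::= c G g S
step 5: stack=$ S g G c  input=c g a c a $  — match c
step 6: stack=$ S g G  input=g a c a $  — expand G ::= λ
step 7: stack=$ S g  input=g a c a $  — match g
step 8: stack=$ S  input=a c a $  — expand S ::= a c C
step 9: stack=$ C c a  input=a c a $  — match a
step 10: stack=$ C c  input=c a $  — match c
step 11: stack=$ C  input=a $  — expand C ::= G a
step 12: stack=$ a G  input=a $  — expand G ::= λ
step 13: stack=$ a  input=a $  — match a
Accept reached after 13 steps.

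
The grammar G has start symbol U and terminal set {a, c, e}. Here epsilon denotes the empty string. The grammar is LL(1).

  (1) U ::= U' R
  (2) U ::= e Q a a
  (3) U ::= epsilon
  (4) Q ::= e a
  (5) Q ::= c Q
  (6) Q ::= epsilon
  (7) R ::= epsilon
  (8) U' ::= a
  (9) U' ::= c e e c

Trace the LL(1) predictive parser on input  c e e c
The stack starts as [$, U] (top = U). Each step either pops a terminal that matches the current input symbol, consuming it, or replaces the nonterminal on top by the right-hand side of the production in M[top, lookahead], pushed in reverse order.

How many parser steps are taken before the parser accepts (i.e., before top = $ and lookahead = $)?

step 1: stack=$ U  input=c e e c $  — expand U ::= U' R
step 2: stack=$ R U'  input=c e e c $  — expand U' ::= c e e c
step 3: stack=$ R c e e c  input=c e e c $  — match c
step 4: stack=$ R c e e  input=e e c $  — match e
step 5: stack=$ R c e  input=e c $  — match e
step 6: stack=$ R c  input=c $  — match c
step 7: stack=$ R  input=$  — expand R ::= epsilon
Accept reached after 7 steps.

7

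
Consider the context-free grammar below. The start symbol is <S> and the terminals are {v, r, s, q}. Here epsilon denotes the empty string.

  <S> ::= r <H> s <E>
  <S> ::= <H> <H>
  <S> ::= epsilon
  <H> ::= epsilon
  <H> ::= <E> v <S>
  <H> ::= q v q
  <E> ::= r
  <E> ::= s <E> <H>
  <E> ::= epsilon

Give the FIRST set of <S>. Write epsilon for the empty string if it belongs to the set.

FIRST(<E>): from <E>::=r we get {r}; from <E>::=s <E> <H> we get {s}; from <E>::=epsilon we get {epsilon}. So FIRST(<E>) = {epsilon, r, s}.
FIRST(<H>): from <H>::=epsilon we get {epsilon}; from <H>::=<E> v <S> we get {r, s, v}; from <H>::=q v q we get {q}. So FIRST(<H>) = {epsilon, q, r, s, v}.
FIRST(<S>): from <S>::=r <H> s <E> we get {r}; from <S>::=<H> <H> we get {epsilon, q, r, s, v}; from <S>::=epsilon we get {epsilon}. So FIRST(<S>) = {epsilon, q, r, s, v}.

{epsilon, q, r, s, v}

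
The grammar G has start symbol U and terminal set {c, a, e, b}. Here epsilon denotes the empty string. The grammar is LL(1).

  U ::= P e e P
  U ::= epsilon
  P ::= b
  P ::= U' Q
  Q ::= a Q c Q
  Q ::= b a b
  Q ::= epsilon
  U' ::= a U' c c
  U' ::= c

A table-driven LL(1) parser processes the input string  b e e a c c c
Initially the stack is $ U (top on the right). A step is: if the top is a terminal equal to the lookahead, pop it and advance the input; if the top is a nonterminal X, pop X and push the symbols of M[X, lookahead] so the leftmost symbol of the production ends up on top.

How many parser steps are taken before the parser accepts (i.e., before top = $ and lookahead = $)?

step 1: stack=$ U  input=b e e a c c c $  — expand U ::= P e e P
step 2: stack=$ P e e P  input=b e e a c c c $  — expand P ::= b
step 3: stack=$ P e e b  input=b e e a c c c $  — match b
step 4: stack=$ P e e  input=e e a c c c $  — match e
step 5: stack=$ P e  input=e a c c c $  — match e
step 6: stack=$ P  input=a c c c $  — expand P ::= U' Q
step 7: stack=$ Q U'  input=a c c c $  — expand U' ::= a U' c c
step 8: stack=$ Q c c U' a  input=a c c c $  — match a
step 9: stack=$ Q c c U'  input=c c c $  — expand U' ::= c
step 10: stack=$ Q c c c  input=c c c $  — match c
step 11: stack=$ Q c c  input=c c $  — match c
step 12: stack=$ Q c  input=c $  — match c
step 13: stack=$ Q  input=$  — expand Q ::= epsilon
Accept reached after 13 steps.

13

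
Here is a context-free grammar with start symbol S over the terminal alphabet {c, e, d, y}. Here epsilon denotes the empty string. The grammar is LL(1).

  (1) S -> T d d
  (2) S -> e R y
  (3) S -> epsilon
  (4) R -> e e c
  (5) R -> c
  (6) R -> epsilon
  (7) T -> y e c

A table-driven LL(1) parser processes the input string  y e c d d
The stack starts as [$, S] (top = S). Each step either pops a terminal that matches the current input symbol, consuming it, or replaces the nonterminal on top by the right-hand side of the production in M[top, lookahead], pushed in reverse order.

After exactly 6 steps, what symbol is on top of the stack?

     Stack        Input        Action
  1  $ S          y e c d d $  expand S -> T d d
  2  $ d d T      y e c d d $  expand T -> y e c
  3  $ d d c e y  y e c d d $  match y
  4  $ d d c e    e c d d $    match e
  5  $ d d c      c d d $      match c
  6  $ d d        d d $        match d
Stack after step 6: $ d (top = d).

d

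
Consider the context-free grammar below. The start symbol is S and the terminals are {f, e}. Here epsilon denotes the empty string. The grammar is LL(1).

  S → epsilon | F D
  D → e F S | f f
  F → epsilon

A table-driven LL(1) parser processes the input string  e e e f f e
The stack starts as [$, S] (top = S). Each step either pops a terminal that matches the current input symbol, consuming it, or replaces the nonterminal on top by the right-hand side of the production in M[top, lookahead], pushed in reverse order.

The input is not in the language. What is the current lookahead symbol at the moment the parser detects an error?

step 1: stack=$ S  input=e e e f f e $  — expand S → F D
step 2: stack=$ D F  input=e e e f f e $  — expand F → epsilon
step 3: stack=$ D  input=e e e f f e $  — expand D → e F S
step 4: stack=$ S F e  input=e e e f f e $  — match e
step 5: stack=$ S F  input=e e f f e $  — expand F → epsilon
step 6: stack=$ S  input=e e f f e $  — expand S → F D
step 7: stack=$ D F  input=e e f f e $  — expand F → epsilon
step 8: stack=$ D  input=e e f f e $  — expand D → e F S
step 9: stack=$ S F e  input=e e f f e $  — match e
step 10: stack=$ S F  input=e f f e $  — expand F → epsilon
step 11: stack=$ S  input=e f f e $  — expand S → F D
step 12: stack=$ D F  input=e f f e $  — expand F → epsilon
step 13: stack=$ D  input=e f f e $  — expand D → e F S
step 14: stack=$ S F e  input=e f f e $  — match e
step 15: stack=$ S F  input=f f e $  — expand F → epsilon
step 16: stack=$ S  input=f f e $  — expand S → F D
step 17: stack=$ D F  input=f f e $  — expand F → epsilon
step 18: stack=$ D  input=f f e $  — expand D → f f
step 19: stack=$ f f  input=f f e $  — match f
step 20: stack=$ f  input=f e $  — match f
step 21: stack=$  input=e $  — error: stack empty but input remains

e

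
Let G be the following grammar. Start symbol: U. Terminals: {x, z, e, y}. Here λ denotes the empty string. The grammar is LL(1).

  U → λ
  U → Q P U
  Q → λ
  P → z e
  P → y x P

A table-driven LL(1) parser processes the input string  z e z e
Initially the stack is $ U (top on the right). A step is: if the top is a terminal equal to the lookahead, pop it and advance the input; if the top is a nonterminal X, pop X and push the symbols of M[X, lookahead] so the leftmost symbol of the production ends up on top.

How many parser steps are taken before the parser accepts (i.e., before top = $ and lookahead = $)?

      Stack    Input      Action
   1  $ U      z e z e $  expand U → Q P U
   2  $ U P Q  z e z e $  expand Q → λ
   3  $ U P    z e z e $  expand P → z e
   4  $ U e z  z e z e $  match z
   5  $ U e    e z e $    match e
   6  $ U      z e $      expand U → Q P U
   7  $ U P Q  z e $      expand Q → λ
   8  $ U P    z e $      expand P → z e
   9  $ U e z  z e $      match z
  10  $ U e    e $        match e
  11  $ U      $          expand U → λ
Accept reached after 11 steps.

11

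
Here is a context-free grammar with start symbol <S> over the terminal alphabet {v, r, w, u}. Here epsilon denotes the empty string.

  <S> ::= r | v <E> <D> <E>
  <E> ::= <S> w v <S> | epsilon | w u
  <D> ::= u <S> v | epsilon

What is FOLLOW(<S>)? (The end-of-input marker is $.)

{$, r, u, v, w}

FIRST(<S>) = {r, v}
FIRST(<D>) = {epsilon, u}
FIRST(<E>) = {epsilon, r, v, w}  (via <S> w v <S>)
FOLLOW(<S>) includes $ since <S> is the start symbol.
FOLLOW(<S>): in <E>::=<S> w v <S> (occurrence 1), <S> is followed by w v <S> with FIRST {w}; in <E>::=<S> w v <S> (occurrence 2), the suffix after <S> is empty, so FOLLOW(<S>) ⊇ FOLLOW(<E>) = {$, r, u, v, w}; in <D>::=u <S> v, <S> is followed by v with FIRST {v}. Thus FOLLOW(<S>) = {$, r, u, v, w}.
FOLLOW(<E>): in <S>::=v <E> <D> <E> (occurrence 1), <E> is followed by <D> <E> with FIRST {epsilon, r, u, v, w}; in <S>::=v <E> <D> <E> (occurrence 1), the suffix after <E> is nullable, so FOLLOW(<E>) ⊇ FOLLOW(<S>) = {$, r, u, v, w}; in <S>::=v <E> <D> <E> (occurrence 2), the suffix after <E> is empty, so FOLLOW(<E>) ⊇ FOLLOW(<S>) = {$, r, u, v, w}. Thus FOLLOW(<E>) = {$, r, u, v, w}.
FOLLOW(<D>): in <S>::=v <E> <D> <E>, <D> is followed by <E> with FIRST {epsilon, r, v, w}; in <S>::=v <E> <D> <E>, the suffix after <D> is nullable, so FOLLOW(<D>) ⊇ FOLLOW(<S>) = {$, r, u, v, w}. Thus FOLLOW(<D>) = {$, r, u, v, w}.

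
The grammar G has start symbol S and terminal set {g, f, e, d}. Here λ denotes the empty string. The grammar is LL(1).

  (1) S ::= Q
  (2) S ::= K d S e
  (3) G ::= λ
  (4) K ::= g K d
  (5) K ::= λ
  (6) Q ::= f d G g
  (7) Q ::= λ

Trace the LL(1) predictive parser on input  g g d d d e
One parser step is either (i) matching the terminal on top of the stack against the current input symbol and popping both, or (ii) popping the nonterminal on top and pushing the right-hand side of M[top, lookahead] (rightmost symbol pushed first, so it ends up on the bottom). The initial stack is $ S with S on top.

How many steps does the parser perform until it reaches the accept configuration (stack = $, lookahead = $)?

12

      Stack            Input          Action
   1  $ S              g g d d d e $  expand S ::= K d S e
   2  $ e S d K        g g d d d e $  expand K ::= g K d
   3  $ e S d d K g    g g d d d e $  match g
   4  $ e S d d K      g d d d e $    expand K ::= g K d
   5  $ e S d d d K g  g d d d e $    match g
   6  $ e S d d d K    d d d e $      expand K ::= λ
   7  $ e S d d d      d d d e $      match d
   8  $ e S d d        d d e $        match d
   9  $ e S d          d e $          match d
  10  $ e S            e $            expand S ::= Q
  11  $ e Q            e $            expand Q ::= λ
  12  $ e              e $            match e
Accept reached after 12 steps.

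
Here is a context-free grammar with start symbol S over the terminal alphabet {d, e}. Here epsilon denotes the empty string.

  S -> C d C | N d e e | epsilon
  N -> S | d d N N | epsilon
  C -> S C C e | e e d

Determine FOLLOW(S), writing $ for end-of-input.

{$, d, e}

FIRST(S) = {epsilon, d, e}  (via C d C, N d e e)
FIRST(N) = {epsilon, d, e}  (via S)
FIRST(C) = {d, e}  (via S C C e)
FOLLOW(S) includes $ since S is the start symbol.
FOLLOW(N): in S->N d e e, N is followed by d e e with FIRST {d}; in N->d d N N (occurrence 1), N is followed by N with FIRST {epsilon, d, e}; in N->d d N N (occurrence 1), the suffix after N is nullable (adds nothing new); in N->d d N N (occurrence 2), the suffix after N is empty (adds nothing new). Thus FOLLOW(N) = {d, e}.
FOLLOW(S): in N->S, the suffix after S is empty, so FOLLOW(S) ⊇ FOLLOW(N) = {d, e}; in C->S C C e, S is followed by C C e with FIRST {d, e}. Thus FOLLOW(S) = {$, d, e}.
FOLLOW(C): in S->C d C (occurrence 1), C is followed by d C with FIRST {d}; in S->C d C (occurrence 2), the suffix after C is empty, so FOLLOW(C) ⊇ FOLLOW(S) = {$, d, e}; in C->S C C e (occurrence 1), C is followed by C e with FIRST {d, e}; in C->S C C e (occurrence 2), C is followed by e with FIRST {e}. Thus FOLLOW(C) = {$, d, e}.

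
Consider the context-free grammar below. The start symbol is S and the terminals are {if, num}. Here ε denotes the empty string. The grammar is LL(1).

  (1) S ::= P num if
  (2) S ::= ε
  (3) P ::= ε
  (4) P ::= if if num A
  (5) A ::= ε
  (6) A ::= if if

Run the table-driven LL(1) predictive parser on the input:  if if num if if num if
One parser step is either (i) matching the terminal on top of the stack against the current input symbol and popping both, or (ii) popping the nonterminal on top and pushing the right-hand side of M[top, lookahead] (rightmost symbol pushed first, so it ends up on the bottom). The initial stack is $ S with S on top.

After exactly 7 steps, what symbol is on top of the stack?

if

step 1: stack=$ S  input=if if num if if num if $  — expand S ::= P num if
step 2: stack=$ if num P  input=if if num if if num if $  — expand P ::= if if num A
step 3: stack=$ if num A num if if  input=if if num if if num if $  — match if
step 4: stack=$ if num A num if  input=if num if if num if $  — match if
step 5: stack=$ if num A num  input=num if if num if $  — match num
step 6: stack=$ if num A  input=if if num if $  — expand A ::= if if
step 7: stack=$ if num if if  input=if if num if $  — match if
Stack after step 7: $ if num if (top = if).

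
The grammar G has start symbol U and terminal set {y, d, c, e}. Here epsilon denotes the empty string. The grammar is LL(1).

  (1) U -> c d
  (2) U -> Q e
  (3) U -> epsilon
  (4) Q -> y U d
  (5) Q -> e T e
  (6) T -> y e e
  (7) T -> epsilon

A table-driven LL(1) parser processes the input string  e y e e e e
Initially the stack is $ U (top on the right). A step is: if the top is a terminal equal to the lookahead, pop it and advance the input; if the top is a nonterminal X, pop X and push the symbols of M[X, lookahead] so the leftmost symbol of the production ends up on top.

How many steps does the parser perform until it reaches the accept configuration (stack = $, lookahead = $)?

9

     Stack        Input          Action
  1  $ U          e y e e e e $  expand U -> Q e
  2  $ e Q        e y e e e e $  expand Q -> e T e
  3  $ e e T e    e y e e e e $  match e
  4  $ e e T      y e e e e $    expand T -> y e e
  5  $ e e e e y  y e e e e $    match y
  6  $ e e e e    e e e e $      match e
  7  $ e e e      e e e $        match e
  8  $ e e        e e $          match e
  9  $ e          e $            match e
Accept reached after 9 steps.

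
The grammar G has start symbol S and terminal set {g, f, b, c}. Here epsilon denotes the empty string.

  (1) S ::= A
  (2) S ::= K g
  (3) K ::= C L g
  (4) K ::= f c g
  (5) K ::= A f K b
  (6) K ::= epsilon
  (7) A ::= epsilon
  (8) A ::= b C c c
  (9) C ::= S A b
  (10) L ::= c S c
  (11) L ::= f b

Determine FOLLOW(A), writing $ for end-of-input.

{$, b, c, f}

FIRST(A) = {epsilon, b}
FIRST(L) = {c, f}
FIRST(S) = {epsilon, b, f, g}  (via A, K g)
FIRST(C) = {b, f, g}  (via S A b)
FIRST(K) = {epsilon, b, f, g}  (via C L g, A f K b)
FOLLOW(S) includes $ since S is the start symbol.
FOLLOW(S): in C::=S A b, S is followed by A b with FIRST {b}; in L::=c S c, S is followed by c with FIRST {c}. Thus FOLLOW(S) = {$, b, c}.
FOLLOW(K): in S::=K g, K is followed by g with FIRST {g}; in K::=A f K b, K is followed by b with FIRST {b}. Thus FOLLOW(K) = {b, g}.
FOLLOW(A): in S::=A, the suffix after A is empty, so FOLLOW(A) ⊇ FOLLOW(S) = {$, b, c}; in K::=A f K b, A is followed by f K b with FIRST {f}; in C::=S A b, A is followed by b with FIRST {b}. Thus FOLLOW(A) = {$, b, c, f}.
FOLLOW(C): in K::=C L g, C is followed by L g with FIRST {c, f}; in A::=b C c c, C is followed by c c with FIRST {c}. Thus FOLLOW(C) = {c, f}.
FOLLOW(L): in K::=C L g, L is followed by g with FIRST {g}. Thus FOLLOW(L) = {g}.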